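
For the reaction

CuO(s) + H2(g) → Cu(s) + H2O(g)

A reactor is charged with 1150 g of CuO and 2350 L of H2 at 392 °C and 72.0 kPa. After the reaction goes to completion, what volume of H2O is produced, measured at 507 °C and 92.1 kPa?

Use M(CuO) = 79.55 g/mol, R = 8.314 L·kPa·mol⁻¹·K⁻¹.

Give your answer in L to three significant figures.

1020 L

n(CuO) = 1150 / 79.55 = 14.46 mol
n(H2) = PV/RT = (72.0 × 2350) / (8.314 × 665.15) = 30.60 mol
For 14.46 mol CuO, stoichiometry requires (1/1) × 14.46 = 14.46 mol H2; 30.60 mol is available, so CuO is limiting.
n(H2O) = (1/1) × 14.46 = 14.46 mol
V(H2O) = nRT/P = 14.46 × 8.314 × 780.15 / 92.1 = 1018 L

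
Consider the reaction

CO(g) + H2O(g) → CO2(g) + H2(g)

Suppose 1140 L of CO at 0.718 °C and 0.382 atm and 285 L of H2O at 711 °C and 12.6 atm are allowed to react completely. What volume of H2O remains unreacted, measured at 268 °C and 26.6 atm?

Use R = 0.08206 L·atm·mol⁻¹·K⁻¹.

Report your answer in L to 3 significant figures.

n(CO) = PV/RT = (0.382 × 1140) / (0.08206 × 273.868) = 19.38 mol
n(H2O) = PV/RT = (12.6 × 285) / (0.08206 × 984.15) = 44.47 mol
For 19.38 mol CO, stoichiometry requires (1/1) × 19.38 = 19.38 mol H2O; 44.47 mol is available, so CO is limiting.
n(H2O) consumed = (1/1) × 19.38 = 19.38 mol; remaining = 44.47 − 19.38 = 25.09 mol
V(H2O) = nRT/P = 25.09 × 0.08206 × 541.15 / 26.6 = 41.89 L

41.9 L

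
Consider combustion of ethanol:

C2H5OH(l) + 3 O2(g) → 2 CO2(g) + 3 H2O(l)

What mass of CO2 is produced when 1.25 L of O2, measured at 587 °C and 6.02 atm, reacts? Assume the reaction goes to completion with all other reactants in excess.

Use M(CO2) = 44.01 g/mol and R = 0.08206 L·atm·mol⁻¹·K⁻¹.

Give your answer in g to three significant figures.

3.13 g

n(O2) = PV/RT = (6.02 × 1.25) / (0.08206 × 860.15) = 0.1066 mol
n(CO2) = (2/3) × 0.1066 = 0.07107 mol
m(CO2) = 0.07107 × 44.01 = 3.128 g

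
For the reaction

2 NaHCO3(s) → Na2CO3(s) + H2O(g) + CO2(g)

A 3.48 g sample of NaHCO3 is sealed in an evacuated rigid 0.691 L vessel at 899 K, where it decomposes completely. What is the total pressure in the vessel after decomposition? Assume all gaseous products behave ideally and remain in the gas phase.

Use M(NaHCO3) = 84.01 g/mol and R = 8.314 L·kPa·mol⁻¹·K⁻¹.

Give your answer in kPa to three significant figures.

n(NaHCO3) = 3.48 / 84.01 = 0.04142 mol
n(gas produced) = (2/2) × 0.04142 = 0.04142 mol
P = nRT/V = 0.04142 × 8.314 × 899 / 0.691 = 448.0 kPa

448 kPa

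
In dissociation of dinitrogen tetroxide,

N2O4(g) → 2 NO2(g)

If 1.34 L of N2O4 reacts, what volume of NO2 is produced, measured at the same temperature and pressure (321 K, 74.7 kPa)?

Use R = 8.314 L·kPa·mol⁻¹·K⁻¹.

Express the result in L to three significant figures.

2.68 L

At constant T and P, gas volumes are in the mole ratio: V(NO2) = (2/1) × 1.34 = 2.680 L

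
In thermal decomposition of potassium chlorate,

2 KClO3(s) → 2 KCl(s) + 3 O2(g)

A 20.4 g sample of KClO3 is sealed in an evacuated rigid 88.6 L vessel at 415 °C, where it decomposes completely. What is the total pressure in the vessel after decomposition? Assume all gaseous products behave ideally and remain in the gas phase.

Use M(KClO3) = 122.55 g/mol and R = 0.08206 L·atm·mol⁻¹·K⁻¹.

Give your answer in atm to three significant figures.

n(KClO3) = 20.4 / 122.55 = 0.1665 mol
n(gas produced) = (3/2) × 0.1665 = 0.2498 mol
P = nRT/V = 0.2498 × 0.08206 × 688.15 / 88.6 = 0.1592 atm

0.159 atm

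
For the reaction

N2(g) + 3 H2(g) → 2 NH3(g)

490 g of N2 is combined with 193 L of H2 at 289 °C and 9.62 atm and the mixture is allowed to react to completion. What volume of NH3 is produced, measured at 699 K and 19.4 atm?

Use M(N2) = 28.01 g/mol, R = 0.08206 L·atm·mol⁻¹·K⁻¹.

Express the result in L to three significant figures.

n(N2) = 490 / 28.01 = 17.49 mol
n(H2) = PV/RT = (9.62 × 193) / (0.08206 × 562.15) = 40.25 mol
For 17.49 mol N2, stoichiometry requires (3/1) × 17.49 = 52.47 mol H2; 40.25 mol is available, so H2 is limiting.
n(NH3) = (2/3) × 40.25 = 26.83 mol
V(NH3) = nRT/P = 26.83 × 0.08206 × 699 / 19.4 = 79.33 L

79.3 L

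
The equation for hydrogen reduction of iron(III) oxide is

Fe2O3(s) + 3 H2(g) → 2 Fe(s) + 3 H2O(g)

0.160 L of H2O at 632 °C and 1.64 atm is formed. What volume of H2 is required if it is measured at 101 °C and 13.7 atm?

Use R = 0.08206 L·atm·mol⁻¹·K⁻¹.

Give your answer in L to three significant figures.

n(H2O) = PV/RT = (1.64 × 0.160) / (0.08206 × 905.15) = 0.003533 mol
n(H2) = (3/3) × 0.003533 = 0.003533 mol
V = nRT/P = 0.003533 × 0.08206 × 374.15 / 13.7 = 0.007918 L

0.00792 L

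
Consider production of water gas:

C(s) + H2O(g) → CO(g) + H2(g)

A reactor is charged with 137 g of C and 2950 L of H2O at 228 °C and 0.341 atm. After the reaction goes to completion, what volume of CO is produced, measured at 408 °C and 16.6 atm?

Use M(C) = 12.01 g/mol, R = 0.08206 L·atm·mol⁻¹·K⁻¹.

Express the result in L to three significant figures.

38.4 L

n(C) = 137 / 12.01 = 11.41 mol
n(H2O) = PV/RT = (0.341 × 2950) / (0.08206 × 501.15) = 24.46 mol
For 11.41 mol C, stoichiometry requires (1/1) × 11.41 = 11.41 mol H2O; 24.46 mol is available, so C is limiting.
n(CO) = (1/1) × 11.41 = 11.41 mol
V(CO) = nRT/P = 11.41 × 0.08206 × 681.15 / 16.6 = 38.42 L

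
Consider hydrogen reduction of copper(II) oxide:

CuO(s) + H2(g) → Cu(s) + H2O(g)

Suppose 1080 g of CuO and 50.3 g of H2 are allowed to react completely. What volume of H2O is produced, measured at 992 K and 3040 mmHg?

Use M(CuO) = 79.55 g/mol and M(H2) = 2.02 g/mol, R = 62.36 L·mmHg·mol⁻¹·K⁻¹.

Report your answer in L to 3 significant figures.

n(CuO) = 1080 / 79.55 = 13.58 mol
n(H2) = 50.3 / 2.02 = 24.90 mol
For 13.58 mol CuO, stoichiometry requires (1/1) × 13.58 = 13.58 mol H2; 24.90 mol is available, so CuO is limiting.
n(H2O) = (1/1) × 13.58 = 13.58 mol
V(H2O) = nRT/P = 13.58 × 62.36 × 992 / 3040 = 276.3 L

276 L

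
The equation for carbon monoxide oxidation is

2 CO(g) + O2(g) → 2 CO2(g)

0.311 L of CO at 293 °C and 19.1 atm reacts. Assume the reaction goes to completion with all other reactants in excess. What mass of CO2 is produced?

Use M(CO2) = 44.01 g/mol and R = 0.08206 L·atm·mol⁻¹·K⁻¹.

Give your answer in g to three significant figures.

n(CO) = PV/RT = (19.1 × 0.311) / (0.08206 × 566.15) = 0.1279 mol
n(CO2) = (2/2) × 0.1279 = 0.1279 mol
m(CO2) = 0.1279 × 44.01 = 5.629 g

5.63 g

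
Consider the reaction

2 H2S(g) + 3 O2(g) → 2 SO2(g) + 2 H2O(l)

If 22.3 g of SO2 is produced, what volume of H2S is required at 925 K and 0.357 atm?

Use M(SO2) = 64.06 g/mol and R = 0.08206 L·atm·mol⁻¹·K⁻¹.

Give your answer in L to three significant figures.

n(SO2) = 22.30 / 64.06 = 0.3481 mol
n(H2S) = (2/2) × 0.3481 = 0.3481 mol
V = nRT/P = 0.3481 × 0.08206 × 925 / 0.357 = 74.01 L

74.0 L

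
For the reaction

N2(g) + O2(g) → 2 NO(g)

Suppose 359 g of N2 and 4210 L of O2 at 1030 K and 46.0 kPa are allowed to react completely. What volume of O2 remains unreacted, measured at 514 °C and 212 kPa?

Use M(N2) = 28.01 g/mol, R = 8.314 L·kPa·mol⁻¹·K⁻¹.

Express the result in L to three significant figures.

n(N2) = 359 / 28.01 = 12.82 mol
n(O2) = PV/RT = (46.0 × 4210) / (8.314 × 1030) = 22.61 mol
For 12.82 mol N2, stoichiometry requires (1/1) × 12.82 = 12.82 mol O2; 22.61 mol is available, so N2 is limiting.
n(O2) consumed = (1/1) × 12.82 = 12.82 mol; remaining = 22.61 − 12.82 = 9.790 mol
V(O2) = nRT/P = 9.790 × 8.314 × 787.15 / 212 = 302.2 L

302 L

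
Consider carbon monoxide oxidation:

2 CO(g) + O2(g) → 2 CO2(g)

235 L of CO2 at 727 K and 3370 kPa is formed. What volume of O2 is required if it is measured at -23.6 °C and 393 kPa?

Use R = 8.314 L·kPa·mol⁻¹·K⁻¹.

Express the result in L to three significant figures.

346 L

n(CO2) = PV/RT = (3370 × 235) / (8.314 × 727) = 131.0 mol
n(O2) = (1/2) × 131.0 = 65.50 mol
V = nRT/P = 65.50 × 8.314 × 249.55 / 393 = 345.8 L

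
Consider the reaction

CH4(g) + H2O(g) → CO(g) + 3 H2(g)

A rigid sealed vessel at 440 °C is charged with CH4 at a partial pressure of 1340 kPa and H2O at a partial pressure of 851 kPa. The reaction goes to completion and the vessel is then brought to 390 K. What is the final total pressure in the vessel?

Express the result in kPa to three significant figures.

Because the vessel is rigid and T is held at 440 °C, work the stoichiometry in partial pressures (P_i = n_iRT/V).
P(H2O) required for 1340 kPa of CH4 = (1/1) × 1340 = 1340 kPa; available 851 kPa, so H2O is limiting.
P(CH4) remaining = 1340 − (1/1) × 851 = 489.0 kPa
P(gaseous products) = (1+3)/1 × 851 = 3404 kPa
P_total at 440 °C = 489.0 + 3404 = 3893 kPa
Scaling to 390 K: P = 3893 × 390/713.15 = 2129 kPa

2130 kPa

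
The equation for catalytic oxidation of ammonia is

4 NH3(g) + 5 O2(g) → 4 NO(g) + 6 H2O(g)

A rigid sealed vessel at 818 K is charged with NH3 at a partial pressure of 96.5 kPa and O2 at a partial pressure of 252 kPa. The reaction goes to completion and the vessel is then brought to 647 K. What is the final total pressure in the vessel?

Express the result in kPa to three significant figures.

295 kPa

With V and T fixed, P_i ∝ n_i, so the mole ratios apply directly to partial pressures at 818 K.
P(O2) required for 96.5 kPa of NH3 = (5/4) × 96.5 = 120.6 kPa; available 252 kPa, so NH3 is limiting.
P(O2) remaining = 252 − (5/4) × 96.5 = 131.4 kPa
P(gaseous products) = (4+6)/4 × 96.5 = 241.2 kPa
P_total at 818 K = 131.4 + 241.2 = 372.6 kPa
Scaling to 647 K: P = 372.6 × 647/818 = 294.7 kPa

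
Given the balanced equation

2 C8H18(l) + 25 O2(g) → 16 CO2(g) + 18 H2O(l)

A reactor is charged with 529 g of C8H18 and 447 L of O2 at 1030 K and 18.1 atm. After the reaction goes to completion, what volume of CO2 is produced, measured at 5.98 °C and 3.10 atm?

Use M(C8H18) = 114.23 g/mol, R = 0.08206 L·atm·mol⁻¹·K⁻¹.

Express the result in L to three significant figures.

n(C8H18) = 529 / 114.23 = 4.631 mol
n(O2) = PV/RT = (18.1 × 447) / (0.08206 × 1030) = 95.72 mol
For 4.631 mol C8H18, stoichiometry requires (25/2) × 4.631 = 57.89 mol O2; 95.72 mol is available, so C8H18 is limiting.
n(CO2) = (16/2) × 4.631 = 37.05 mol
V(CO2) = nRT/P = 37.05 × 0.08206 × 279.13 / 3.10 = 273.8 L

274 L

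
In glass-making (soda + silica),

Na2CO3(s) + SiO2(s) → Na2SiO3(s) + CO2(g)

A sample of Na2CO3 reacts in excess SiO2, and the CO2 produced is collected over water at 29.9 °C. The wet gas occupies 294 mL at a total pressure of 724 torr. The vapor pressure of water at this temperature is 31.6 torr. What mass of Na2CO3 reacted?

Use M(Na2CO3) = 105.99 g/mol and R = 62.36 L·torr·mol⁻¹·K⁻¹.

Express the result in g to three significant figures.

P(CO2) = 724 − 31.6 = 692.4 torr
n(CO2) = PV/RT = (692.4 × 0.2940) / (62.36 × 303.05) = 0.01077 mol
n(Na2CO3) = (1/1) × 0.01077 = 0.01077 mol
m(Na2CO3) = 0.01077 × 105.99 = 1.142 g

1.14 g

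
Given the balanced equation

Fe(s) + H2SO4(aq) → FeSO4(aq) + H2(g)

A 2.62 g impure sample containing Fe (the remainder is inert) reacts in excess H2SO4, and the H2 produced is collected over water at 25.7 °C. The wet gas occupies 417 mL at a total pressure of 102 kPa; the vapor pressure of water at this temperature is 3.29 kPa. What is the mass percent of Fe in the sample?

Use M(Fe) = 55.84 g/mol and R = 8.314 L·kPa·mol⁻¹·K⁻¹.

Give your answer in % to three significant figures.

35.3 %

P(H2) = 102 − 3.29 = 98.71 kPa
n(H2) = PV/RT = (98.71 × 0.4170) / (8.314 × 298.85) = 0.01657 mol
n(Fe) = (1/1) × 0.01657 = 0.01657 mol
m(Fe) = 0.01657 × 55.84 = 0.9253 g
%Fe = 0.9253 / 2.62 × 100 = 35.32%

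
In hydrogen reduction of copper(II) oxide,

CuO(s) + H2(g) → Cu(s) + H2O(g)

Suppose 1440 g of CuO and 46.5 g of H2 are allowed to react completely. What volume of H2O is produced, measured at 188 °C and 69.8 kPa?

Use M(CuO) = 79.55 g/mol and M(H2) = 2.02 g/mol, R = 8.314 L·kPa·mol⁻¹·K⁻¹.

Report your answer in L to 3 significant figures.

994 L

n(CuO) = 1440 / 79.55 = 18.10 mol
n(H2) = 46.5 / 2.02 = 23.02 mol
For 18.10 mol CuO, stoichiometry requires (1/1) × 18.10 = 18.10 mol H2; 23.02 mol is available, so CuO is limiting.
n(H2O) = (1/1) × 18.10 = 18.10 mol
V(H2O) = nRT/P = 18.10 × 8.314 × 461.15 / 69.8 = 994.2 L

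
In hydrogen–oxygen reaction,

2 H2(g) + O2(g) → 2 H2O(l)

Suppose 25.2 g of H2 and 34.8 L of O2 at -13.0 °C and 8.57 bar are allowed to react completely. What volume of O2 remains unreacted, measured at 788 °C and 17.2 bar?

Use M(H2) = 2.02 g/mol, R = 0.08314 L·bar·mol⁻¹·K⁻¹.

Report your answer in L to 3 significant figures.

n(H2) = 25.2 / 2.02 = 12.48 mol
n(O2) = PV/RT = (8.57 × 34.8) / (0.08314 × 260.15) = 13.79 mol
For 12.48 mol H2, stoichiometry requires (1/2) × 12.48 = 6.240 mol O2; 13.79 mol is available, so H2 is limiting.
n(O2) consumed = (1/2) × 12.48 = 6.240 mol; remaining = 13.79 − 6.240 = 7.550 mol
V(O2) = nRT/P = 7.550 × 0.08314 × 1061.15 / 17.2 = 38.73 L

38.7 L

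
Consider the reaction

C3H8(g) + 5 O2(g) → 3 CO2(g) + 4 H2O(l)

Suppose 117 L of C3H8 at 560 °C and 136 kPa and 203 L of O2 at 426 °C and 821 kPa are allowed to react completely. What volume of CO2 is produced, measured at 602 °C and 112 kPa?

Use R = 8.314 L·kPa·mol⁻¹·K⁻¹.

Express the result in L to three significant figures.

448 L

n(C3H8) = PV/RT = (136 × 117) / (8.314 × 833.15) = 2.297 mol
n(O2) = PV/RT = (821 × 203) / (8.314 × 699.15) = 28.67 mol
For 2.297 mol C3H8, stoichiometry requires (5/1) × 2.297 = 11.49 mol O2; 28.67 mol is available, so C3H8 is limiting.
n(CO2) = (3/1) × 2.297 = 6.891 mol
V(CO2) = nRT/P = 6.891 × 8.314 × 875.15 / 112 = 447.7 L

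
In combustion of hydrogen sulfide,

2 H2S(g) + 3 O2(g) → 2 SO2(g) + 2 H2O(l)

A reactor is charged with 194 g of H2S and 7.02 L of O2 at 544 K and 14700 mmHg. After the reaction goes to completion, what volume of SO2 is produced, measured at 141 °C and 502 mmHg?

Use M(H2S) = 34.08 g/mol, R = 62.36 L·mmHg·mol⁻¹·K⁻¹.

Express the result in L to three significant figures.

n(H2S) = 194 / 34.08 = 5.692 mol
n(O2) = PV/RT = (14700 × 7.02) / (62.36 × 544) = 3.042 mol
For 5.692 mol H2S, stoichiometry requires (3/2) × 5.692 = 8.538 mol O2; 3.042 mol is available, so O2 is limiting.
n(SO2) = (2/3) × 3.042 = 2.028 mol
V(SO2) = nRT/P = 2.028 × 62.36 × 414.15 / 502 = 104.3 L

104 L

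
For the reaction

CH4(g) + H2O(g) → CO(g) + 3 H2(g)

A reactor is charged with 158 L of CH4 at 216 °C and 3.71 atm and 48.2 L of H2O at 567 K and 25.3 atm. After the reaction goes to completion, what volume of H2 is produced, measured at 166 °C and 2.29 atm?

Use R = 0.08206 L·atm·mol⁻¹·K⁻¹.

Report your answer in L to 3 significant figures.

n(CH4) = PV/RT = (3.71 × 158) / (0.08206 × 489.15) = 14.60 mol
n(H2O) = PV/RT = (25.3 × 48.2) / (0.08206 × 567) = 26.21 mol
For 14.60 mol CH4, stoichiometry requires (1/1) × 14.60 = 14.60 mol H2O; 26.21 mol is available, so CH4 is limiting.
n(H2) = (3/1) × 14.60 = 43.80 mol
V(H2) = nRT/P = 43.80 × 0.08206 × 439.15 / 2.29 = 689.3 L

689 L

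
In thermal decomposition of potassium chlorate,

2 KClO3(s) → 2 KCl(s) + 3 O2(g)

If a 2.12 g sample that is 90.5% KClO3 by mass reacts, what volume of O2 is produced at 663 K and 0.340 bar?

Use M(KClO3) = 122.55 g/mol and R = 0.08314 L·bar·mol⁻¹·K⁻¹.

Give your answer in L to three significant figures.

3.81 L

mass of KClO3 = 2.12 × 90.5/100 = 1.919 g
n(KClO3) = 1.919 / 122.55 = 0.01566 mol
n(O2) = (3/2) × 0.01566 = 0.02349 mol
V = nRT/P = 0.02349 × 0.08314 × 663 / 0.340 = 3.808 L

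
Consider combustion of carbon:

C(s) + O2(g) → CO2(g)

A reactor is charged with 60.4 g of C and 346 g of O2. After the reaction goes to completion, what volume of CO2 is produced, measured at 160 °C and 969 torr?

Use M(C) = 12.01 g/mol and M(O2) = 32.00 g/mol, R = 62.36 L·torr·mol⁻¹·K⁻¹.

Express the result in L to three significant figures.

n(C) = 60.4 / 12.01 = 5.029 mol
n(O2) = 346 / 32.00 = 10.81 mol
For 5.029 mol C, stoichiometry requires (1/1) × 5.029 = 5.029 mol O2; 10.81 mol is available, so C is limiting.
n(CO2) = (1/1) × 5.029 = 5.029 mol
V(CO2) = nRT/P = 5.029 × 62.36 × 433.15 / 969 = 140.2 L

140 L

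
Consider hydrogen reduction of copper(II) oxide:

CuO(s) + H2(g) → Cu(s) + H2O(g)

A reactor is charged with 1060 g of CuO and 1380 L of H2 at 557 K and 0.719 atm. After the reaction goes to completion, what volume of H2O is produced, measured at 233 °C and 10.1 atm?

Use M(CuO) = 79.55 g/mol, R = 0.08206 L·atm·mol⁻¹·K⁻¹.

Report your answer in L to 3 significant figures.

n(CuO) = 1060 / 79.55 = 13.32 mol
n(H2) = PV/RT = (0.719 × 1380) / (0.08206 × 557) = 21.71 mol
For 13.32 mol CuO, stoichiometry requires (1/1) × 13.32 = 13.32 mol H2; 21.71 mol is available, so CuO is limiting.
n(H2O) = (1/1) × 13.32 = 13.32 mol
V(H2O) = nRT/P = 13.32 × 0.08206 × 506.15 / 10.1 = 54.78 L

54.8 L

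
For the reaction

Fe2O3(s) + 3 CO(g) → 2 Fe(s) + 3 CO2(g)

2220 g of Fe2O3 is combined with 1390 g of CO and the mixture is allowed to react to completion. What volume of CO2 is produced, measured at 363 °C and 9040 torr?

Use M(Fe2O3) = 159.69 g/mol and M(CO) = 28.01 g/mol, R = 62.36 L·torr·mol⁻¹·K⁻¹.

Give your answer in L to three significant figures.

183 L

n(Fe2O3) = 2220 / 159.69 = 13.90 mol
n(CO) = 1390 / 28.01 = 49.63 mol
For 13.90 mol Fe2O3, stoichiometry requires (3/1) × 13.90 = 41.70 mol CO; 49.63 mol is available, so Fe2O3 is limiting.
n(CO2) = (3/1) × 13.90 = 41.70 mol
V(CO2) = nRT/P = 41.70 × 62.36 × 636.15 / 9040 = 183.0 L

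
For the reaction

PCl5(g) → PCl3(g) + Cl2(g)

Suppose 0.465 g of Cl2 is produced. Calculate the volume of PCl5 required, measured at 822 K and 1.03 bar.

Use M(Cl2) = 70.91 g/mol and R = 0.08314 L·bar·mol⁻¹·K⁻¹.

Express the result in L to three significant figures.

n(Cl2) = 0.4650 / 70.91 = 0.006558 mol
n(PCl5) = (1/1) × 0.006558 = 0.006558 mol
V = nRT/P = 0.006558 × 0.08314 × 822 / 1.03 = 0.4351 L

0.435 L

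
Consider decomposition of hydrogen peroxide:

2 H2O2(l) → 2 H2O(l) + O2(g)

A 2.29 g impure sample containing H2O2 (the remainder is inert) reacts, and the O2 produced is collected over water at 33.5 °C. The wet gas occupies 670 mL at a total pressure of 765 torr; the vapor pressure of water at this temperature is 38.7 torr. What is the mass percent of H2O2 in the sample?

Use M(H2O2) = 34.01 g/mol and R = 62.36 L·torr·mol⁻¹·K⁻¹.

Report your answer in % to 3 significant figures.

P(O2) = 765 − 38.7 = 726.3 torr
n(O2) = PV/RT = (726.3 × 0.6700) / (62.36 × 306.65) = 0.02545 mol
n(H2O2) = (2/1) × 0.02545 = 0.05090 mol
m(H2O2) = 0.05090 × 34.01 = 1.731 g
%H2O2 = 1.731 / 2.29 × 100 = 75.59%

75.6 %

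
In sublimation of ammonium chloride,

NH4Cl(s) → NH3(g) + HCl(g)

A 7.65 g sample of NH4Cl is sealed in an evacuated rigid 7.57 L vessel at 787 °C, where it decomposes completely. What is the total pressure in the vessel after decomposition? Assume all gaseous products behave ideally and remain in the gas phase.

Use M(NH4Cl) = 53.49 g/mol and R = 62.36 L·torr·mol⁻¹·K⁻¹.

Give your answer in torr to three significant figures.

2500 torr

n(NH4Cl) = 7.65 / 53.49 = 0.1430 mol
n(gas produced) = (2/1) × 0.1430 = 0.2860 mol
P = nRT/V = 0.2860 × 62.36 × 1060.15 / 7.57 = 2498 torr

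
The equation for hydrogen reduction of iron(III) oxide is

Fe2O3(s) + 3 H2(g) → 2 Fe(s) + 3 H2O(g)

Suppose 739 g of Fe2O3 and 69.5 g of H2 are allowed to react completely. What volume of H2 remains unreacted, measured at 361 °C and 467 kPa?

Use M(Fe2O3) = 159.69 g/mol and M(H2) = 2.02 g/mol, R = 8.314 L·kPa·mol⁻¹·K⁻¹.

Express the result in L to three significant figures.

232 L

n(Fe2O3) = 739 / 159.69 = 4.628 mol
n(H2) = 69.5 / 2.02 = 34.41 mol
For 4.628 mol Fe2O3, stoichiometry requires (3/1) × 4.628 = 13.88 mol H2; 34.41 mol is available, so Fe2O3 is limiting.
n(H2) consumed = (3/1) × 4.628 = 13.88 mol; remaining = 34.41 − 13.88 = 20.53 mol
V(H2) = nRT/P = 20.53 × 8.314 × 634.15 / 467 = 231.8 L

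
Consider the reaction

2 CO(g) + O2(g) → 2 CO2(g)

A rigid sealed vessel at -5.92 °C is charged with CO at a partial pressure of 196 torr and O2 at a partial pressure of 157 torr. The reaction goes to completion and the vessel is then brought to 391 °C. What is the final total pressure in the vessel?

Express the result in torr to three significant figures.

At constant V, partial pressures at -5.92 °C are proportional to moles, so apply stoichiometry directly to pressures.
P(O2) required for 196 torr of CO = (1/2) × 196 = 98.00 torr; available 157 torr, so CO is limiting.
P(O2) remaining = 157 − (1/2) × 196 = 59.00 torr
P(gaseous products) = (2)/2 × 196 = 196.0 torr
P_total at -5.92 °C = 59.00 + 196.0 = 255.0 torr
Scaling to 391 °C: P = 255.0 × 664.15/267.23 = 633.8 torr

634 torr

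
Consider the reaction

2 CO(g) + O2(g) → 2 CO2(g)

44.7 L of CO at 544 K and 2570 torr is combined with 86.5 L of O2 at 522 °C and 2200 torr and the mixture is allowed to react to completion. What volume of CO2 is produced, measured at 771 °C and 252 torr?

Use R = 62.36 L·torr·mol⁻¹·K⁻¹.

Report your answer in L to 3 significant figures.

n(CO) = PV/RT = (2570 × 44.7) / (62.36 × 544) = 3.386 mol
n(O2) = PV/RT = (2200 × 86.5) / (62.36 × 795.15) = 3.838 mol
For 3.386 mol CO, stoichiometry requires (1/2) × 3.386 = 1.693 mol O2; 3.838 mol is available, so CO is limiting.
n(CO2) = (2/2) × 3.386 = 3.386 mol
V(CO2) = nRT/P = 3.386 × 62.36 × 1044.15 / 252 = 874.9 L

875 L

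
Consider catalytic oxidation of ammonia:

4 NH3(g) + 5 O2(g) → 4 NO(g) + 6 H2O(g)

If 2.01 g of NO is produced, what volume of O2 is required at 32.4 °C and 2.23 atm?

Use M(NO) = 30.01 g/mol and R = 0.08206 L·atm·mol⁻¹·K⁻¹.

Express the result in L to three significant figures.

0.941 L

n(NO) = 2.010 / 30.01 = 0.06698 mol
n(O2) = (5/4) × 0.06698 = 0.08372 mol
V = nRT/P = 0.08372 × 0.08206 × 305.55 / 2.23 = 0.9413 L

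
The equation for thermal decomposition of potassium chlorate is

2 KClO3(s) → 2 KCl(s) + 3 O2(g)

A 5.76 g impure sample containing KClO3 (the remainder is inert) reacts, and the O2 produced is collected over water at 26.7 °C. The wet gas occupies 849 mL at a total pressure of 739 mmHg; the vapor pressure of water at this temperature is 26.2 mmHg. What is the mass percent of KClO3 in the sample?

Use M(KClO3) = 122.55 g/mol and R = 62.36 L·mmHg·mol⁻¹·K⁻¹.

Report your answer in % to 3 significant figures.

P(O2) = 739 − 26.2 = 712.8 mmHg
n(O2) = PV/RT = (712.8 × 0.8490) / (62.36 × 299.85) = 0.03236 mol
n(KClO3) = (2/3) × 0.03236 = 0.02157 mol
m(KClO3) = 0.02157 × 122.55 = 2.643 g
%KClO3 = 2.643 / 5.76 × 100 = 45.89%

45.9 %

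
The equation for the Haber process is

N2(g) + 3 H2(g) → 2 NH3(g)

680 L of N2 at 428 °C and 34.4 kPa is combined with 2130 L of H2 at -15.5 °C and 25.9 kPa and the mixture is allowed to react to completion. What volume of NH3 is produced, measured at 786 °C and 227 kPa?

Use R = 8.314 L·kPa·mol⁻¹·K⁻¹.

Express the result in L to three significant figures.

311 L

n(N2) = PV/RT = (34.4 × 680) / (8.314 × 701.15) = 4.013 mol
n(H2) = PV/RT = (25.9 × 2130) / (8.314 × 257.65) = 25.75 mol
For 4.013 mol N2, stoichiometry requires (3/1) × 4.013 = 12.04 mol H2; 25.75 mol is available, so N2 is limiting.
n(NH3) = (2/1) × 4.013 = 8.026 mol
V(NH3) = nRT/P = 8.026 × 8.314 × 1059.15 / 227 = 311.3 L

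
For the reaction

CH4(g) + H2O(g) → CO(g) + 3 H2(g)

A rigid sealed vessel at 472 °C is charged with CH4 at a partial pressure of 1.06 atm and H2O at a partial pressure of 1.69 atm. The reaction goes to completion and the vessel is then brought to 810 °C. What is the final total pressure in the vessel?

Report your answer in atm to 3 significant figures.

7.08 atm

With V and T fixed, P_i ∝ n_i, so the mole ratios apply directly to partial pressures at 472 °C.
P(H2O) required for 1.06 atm of CH4 = (1/1) × 1.06 = 1.060 atm; available 1.69 atm, so CH4 is limiting.
P(H2O) remaining = 1.69 − (1/1) × 1.06 = 0.6300 atm
P(gaseous products) = (1+3)/1 × 1.06 = 4.240 atm
P_total at 472 °C = 0.6300 + 4.240 = 4.870 atm
Scaling to 810 °C: P = 4.870 × 1083.15/745.15 = 7.079 atm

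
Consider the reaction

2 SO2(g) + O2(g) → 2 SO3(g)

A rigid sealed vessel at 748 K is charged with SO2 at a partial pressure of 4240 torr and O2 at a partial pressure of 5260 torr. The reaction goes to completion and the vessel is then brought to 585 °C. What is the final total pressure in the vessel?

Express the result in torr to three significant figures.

Because the vessel is rigid and T is held at 748 K, work the stoichiometry in partial pressures (P_i = n_iRT/V).
P(O2) required for 4240 torr of SO2 = (1/2) × 4240 = 2120 torr; available 5260 torr, so SO2 is limiting.
P(O2) remaining = 5260 − (1/2) × 4240 = 3140 torr
P(gaseous products) = (2)/2 × 4240 = 4240 torr
P_total at 748 K = 3140 + 4240 = 7380 torr
Scaling to 585 °C: P = 7380 × 858.15/748 = 8467 torr

8470 torr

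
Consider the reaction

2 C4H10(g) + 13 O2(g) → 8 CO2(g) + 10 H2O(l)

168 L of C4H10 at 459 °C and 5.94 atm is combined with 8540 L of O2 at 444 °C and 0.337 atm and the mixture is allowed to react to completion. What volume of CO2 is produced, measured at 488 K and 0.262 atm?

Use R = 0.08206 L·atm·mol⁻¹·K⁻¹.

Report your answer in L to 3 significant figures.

n(C4H10) = PV/RT = (5.94 × 168) / (0.08206 × 732.15) = 16.61 mol
n(O2) = PV/RT = (0.337 × 8540) / (0.08206 × 717.15) = 48.90 mol
For 16.61 mol C4H10, stoichiometry requires (13/2) × 16.61 = 108.0 mol O2; 48.90 mol is available, so O2 is limiting.
n(CO2) = (8/13) × 48.90 = 30.09 mol
V(CO2) = nRT/P = 30.09 × 0.08206 × 488 / 0.262 = 4599 L

4600 L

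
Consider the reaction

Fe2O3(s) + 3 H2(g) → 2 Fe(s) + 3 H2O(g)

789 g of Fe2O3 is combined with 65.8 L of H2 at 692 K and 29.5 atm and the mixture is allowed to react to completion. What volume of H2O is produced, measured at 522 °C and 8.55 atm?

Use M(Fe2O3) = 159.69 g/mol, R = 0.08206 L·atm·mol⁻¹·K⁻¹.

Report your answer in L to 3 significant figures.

n(Fe2O3) = 789 / 159.69 = 4.941 mol
n(H2) = PV/RT = (29.5 × 65.8) / (0.08206 × 692) = 34.18 mol
For 4.941 mol Fe2O3, stoichiometry requires (3/1) × 4.941 = 14.82 mol H2; 34.18 mol is available, so Fe2O3 is limiting.
n(H2O) = (3/1) × 4.941 = 14.82 mol
V(H2O) = nRT/P = 14.82 × 0.08206 × 795.15 / 8.55 = 113.1 L

113 L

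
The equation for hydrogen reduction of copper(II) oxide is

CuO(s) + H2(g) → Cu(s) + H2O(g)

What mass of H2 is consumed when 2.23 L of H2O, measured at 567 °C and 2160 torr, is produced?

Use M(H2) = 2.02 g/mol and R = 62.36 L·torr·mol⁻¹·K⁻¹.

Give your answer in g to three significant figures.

0.186 g

n(H2O) = PV/RT = (2160 × 2.23) / (62.36 × 840.15) = 0.09194 mol
n(H2) = (1/1) × 0.09194 = 0.09194 mol
m(H2) = 0.09194 × 2.02 = 0.1857 g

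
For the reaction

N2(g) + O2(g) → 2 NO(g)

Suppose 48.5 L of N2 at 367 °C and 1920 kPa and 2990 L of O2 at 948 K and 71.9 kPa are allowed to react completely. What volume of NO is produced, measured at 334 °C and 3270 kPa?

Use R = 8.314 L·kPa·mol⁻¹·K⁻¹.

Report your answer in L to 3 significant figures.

n(N2) = PV/RT = (1920 × 48.5) / (8.314 × 640.15) = 17.50 mol
n(O2) = PV/RT = (71.9 × 2990) / (8.314 × 948) = 27.28 mol
For 17.50 mol N2, stoichiometry requires (1/1) × 17.50 = 17.50 mol O2; 27.28 mol is available, so N2 is limiting.
n(NO) = (2/1) × 17.50 = 35.00 mol
V(NO) = nRT/P = 35.00 × 8.314 × 607.15 / 3270 = 54.03 L

54.0 L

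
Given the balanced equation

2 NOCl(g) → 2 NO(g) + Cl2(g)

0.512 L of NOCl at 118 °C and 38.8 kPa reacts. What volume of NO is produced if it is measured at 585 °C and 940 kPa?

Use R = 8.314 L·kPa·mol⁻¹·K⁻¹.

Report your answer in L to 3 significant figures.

0.0464 L

n(NOCl) = PV/RT = (38.8 × 0.512) / (8.314 × 391.15) = 0.006109 mol
n(NO) = (2/2) × 0.006109 = 0.006109 mol
V = nRT/P = 0.006109 × 8.314 × 858.15 / 940 = 0.04637 L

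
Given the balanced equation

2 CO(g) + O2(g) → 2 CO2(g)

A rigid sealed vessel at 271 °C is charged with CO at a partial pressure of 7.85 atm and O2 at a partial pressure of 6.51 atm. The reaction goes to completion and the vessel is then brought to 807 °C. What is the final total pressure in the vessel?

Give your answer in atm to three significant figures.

20.7 atm

With V and T fixed, P_i ∝ n_i, so the mole ratios apply directly to partial pressures at 271 °C.
P(O2) required for 7.85 atm of CO = (1/2) × 7.85 = 3.925 atm; available 6.51 atm, so CO is limiting.
P(O2) remaining = 6.51 − (1/2) × 7.85 = 2.585 atm
P(gaseous products) = (2)/2 × 7.85 = 7.850 atm
P_total at 271 °C = 2.585 + 7.850 = 10.43 atm
Scaling to 807 °C: P = 10.43 × 1080.15/544.15 = 20.70 atm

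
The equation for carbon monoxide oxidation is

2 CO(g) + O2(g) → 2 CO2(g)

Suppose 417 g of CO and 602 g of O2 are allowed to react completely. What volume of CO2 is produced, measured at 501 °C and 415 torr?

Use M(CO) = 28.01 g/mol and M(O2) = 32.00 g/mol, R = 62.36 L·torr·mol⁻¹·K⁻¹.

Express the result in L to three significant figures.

1730 L

n(CO) = 417 / 28.01 = 14.89 mol
n(O2) = 602 / 32.00 = 18.81 mol
For 14.89 mol CO, stoichiometry requires (1/2) × 14.89 = 7.445 mol O2; 18.81 mol is available, so CO is limiting.
n(CO2) = (2/2) × 14.89 = 14.89 mol
V(CO2) = nRT/P = 14.89 × 62.36 × 774.15 / 415 = 1732 L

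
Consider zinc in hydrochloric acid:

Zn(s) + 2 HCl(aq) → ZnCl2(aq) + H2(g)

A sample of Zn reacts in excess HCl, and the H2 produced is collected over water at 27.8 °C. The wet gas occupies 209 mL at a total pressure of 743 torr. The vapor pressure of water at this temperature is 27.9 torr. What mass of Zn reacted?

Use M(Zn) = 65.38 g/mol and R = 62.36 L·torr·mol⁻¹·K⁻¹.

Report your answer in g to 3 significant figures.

P(H2) = 743 − 27.9 = 715.1 torr
n(H2) = PV/RT = (715.1 × 0.2090) / (62.36 × 300.95) = 0.007964 mol
n(Zn) = (1/1) × 0.007964 = 0.007964 mol
m(Zn) = 0.007964 × 65.38 = 0.5207 g

0.521 g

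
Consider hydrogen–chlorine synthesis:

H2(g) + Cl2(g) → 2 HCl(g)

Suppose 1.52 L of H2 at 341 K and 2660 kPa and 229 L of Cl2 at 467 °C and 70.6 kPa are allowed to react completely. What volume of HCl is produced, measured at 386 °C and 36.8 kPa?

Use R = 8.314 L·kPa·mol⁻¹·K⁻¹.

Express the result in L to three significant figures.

n(H2) = PV/RT = (2660 × 1.52) / (8.314 × 341) = 1.426 mol
n(Cl2) = PV/RT = (70.6 × 229) / (8.314 × 740.15) = 2.627 mol
For 1.426 mol H2, stoichiometry requires (1/1) × 1.426 = 1.426 mol Cl2; 2.627 mol is available, so H2 is limiting.
n(HCl) = (2/1) × 1.426 = 2.852 mol
V(HCl) = nRT/P = 2.852 × 8.314 × 659.15 / 36.8 = 424.7 L

425 L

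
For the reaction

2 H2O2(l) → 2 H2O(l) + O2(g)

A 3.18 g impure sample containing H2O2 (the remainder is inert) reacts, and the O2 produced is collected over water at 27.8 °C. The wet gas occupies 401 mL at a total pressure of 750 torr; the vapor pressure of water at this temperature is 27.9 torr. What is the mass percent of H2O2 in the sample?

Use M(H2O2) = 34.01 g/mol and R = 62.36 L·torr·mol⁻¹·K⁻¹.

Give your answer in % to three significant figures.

33.0 %

P(O2) = 750 − 27.9 = 722.1 torr
n(O2) = PV/RT = (722.1 × 0.4010) / (62.36 × 300.95) = 0.01543 mol
n(H2O2) = (2/1) × 0.01543 = 0.03086 mol
m(H2O2) = 0.03086 × 34.01 = 1.050 g
%H2O2 = 1.050 / 3.18 × 100 = 33.02%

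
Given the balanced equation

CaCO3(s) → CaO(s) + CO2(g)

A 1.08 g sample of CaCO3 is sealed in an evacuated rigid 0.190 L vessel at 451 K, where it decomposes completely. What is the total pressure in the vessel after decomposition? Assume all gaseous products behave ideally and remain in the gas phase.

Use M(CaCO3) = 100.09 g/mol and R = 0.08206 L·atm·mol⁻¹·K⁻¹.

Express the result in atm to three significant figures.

2.10 atm

n(CaCO3) = 1.08 / 100.09 = 0.01079 mol
n(gas produced) = (1/1) × 0.01079 = 0.01079 mol
P = nRT/V = 0.01079 × 0.08206 × 451 / 0.190 = 2.102 atm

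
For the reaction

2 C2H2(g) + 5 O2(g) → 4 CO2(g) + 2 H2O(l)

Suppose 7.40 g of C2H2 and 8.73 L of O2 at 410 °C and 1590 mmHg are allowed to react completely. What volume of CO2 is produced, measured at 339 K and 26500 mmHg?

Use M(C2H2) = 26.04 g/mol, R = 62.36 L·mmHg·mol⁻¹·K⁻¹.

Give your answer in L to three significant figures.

0.208 L

n(C2H2) = 7.40 / 26.04 = 0.2842 mol
n(O2) = PV/RT = (1590 × 8.73) / (62.36 × 683.15) = 0.3258 mol
For 0.2842 mol C2H2, stoichiometry requires (5/2) × 0.2842 = 0.7105 mol O2; 0.3258 mol is available, so O2 is limiting.
n(CO2) = (4/5) × 0.3258 = 0.2606 mol
V(CO2) = nRT/P = 0.2606 × 62.36 × 339 / 26500 = 0.2079 L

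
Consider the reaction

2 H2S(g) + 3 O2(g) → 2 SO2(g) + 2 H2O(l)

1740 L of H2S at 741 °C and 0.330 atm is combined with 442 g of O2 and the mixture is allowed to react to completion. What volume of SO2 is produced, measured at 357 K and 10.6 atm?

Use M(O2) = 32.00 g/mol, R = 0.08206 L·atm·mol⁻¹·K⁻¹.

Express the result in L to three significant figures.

19.1 L

n(H2S) = PV/RT = (0.330 × 1740) / (0.08206 × 1014.15) = 6.900 mol
n(O2) = 442 / 32.00 = 13.81 mol
For 6.900 mol H2S, stoichiometry requires (3/2) × 6.900 = 10.35 mol O2; 13.81 mol is available, so H2S is limiting.
n(SO2) = (2/2) × 6.900 = 6.900 mol
V(SO2) = nRT/P = 6.900 × 0.08206 × 357 / 10.6 = 19.07 L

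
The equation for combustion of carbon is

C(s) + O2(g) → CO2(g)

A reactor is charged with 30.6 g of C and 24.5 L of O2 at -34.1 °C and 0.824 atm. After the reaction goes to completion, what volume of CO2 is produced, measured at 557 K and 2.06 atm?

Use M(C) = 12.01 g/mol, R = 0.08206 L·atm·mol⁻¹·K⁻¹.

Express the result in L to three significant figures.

n(C) = 30.6 / 12.01 = 2.548 mol
n(O2) = PV/RT = (0.824 × 24.5) / (0.08206 × 239.05) = 1.029 mol
For 2.548 mol C, stoichiometry requires (1/1) × 2.548 = 2.548 mol O2; 1.029 mol is available, so O2 is limiting.
n(CO2) = (1/1) × 1.029 = 1.029 mol
V(CO2) = nRT/P = 1.029 × 0.08206 × 557 / 2.06 = 22.83 L

22.8 L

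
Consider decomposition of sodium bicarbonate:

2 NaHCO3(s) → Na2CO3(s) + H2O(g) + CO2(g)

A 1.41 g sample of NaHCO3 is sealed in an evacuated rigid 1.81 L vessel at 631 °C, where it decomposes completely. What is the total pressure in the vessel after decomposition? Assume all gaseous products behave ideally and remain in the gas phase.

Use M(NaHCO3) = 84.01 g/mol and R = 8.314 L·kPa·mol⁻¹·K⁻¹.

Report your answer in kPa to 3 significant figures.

69.7 kPa

n(NaHCO3) = 1.41 / 84.01 = 0.01678 mol
n(gas produced) = (2/2) × 0.01678 = 0.01678 mol
P = nRT/V = 0.01678 × 8.314 × 904.15 / 1.81 = 69.69 kPa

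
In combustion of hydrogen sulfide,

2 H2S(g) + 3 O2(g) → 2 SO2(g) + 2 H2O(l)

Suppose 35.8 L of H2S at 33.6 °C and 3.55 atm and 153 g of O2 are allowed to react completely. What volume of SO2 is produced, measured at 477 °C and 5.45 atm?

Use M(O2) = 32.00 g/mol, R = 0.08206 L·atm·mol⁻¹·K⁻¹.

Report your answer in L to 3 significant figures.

n(H2S) = PV/RT = (3.55 × 35.8) / (0.08206 × 306.75) = 5.049 mol
n(O2) = 153 / 32.00 = 4.781 mol
For 5.049 mol H2S, stoichiometry requires (3/2) × 5.049 = 7.574 mol O2; 4.781 mol is available, so O2 is limiting.
n(SO2) = (2/3) × 4.781 = 3.187 mol
V(SO2) = nRT/P = 3.187 × 0.08206 × 750.15 / 5.45 = 36.00 L

36.0 L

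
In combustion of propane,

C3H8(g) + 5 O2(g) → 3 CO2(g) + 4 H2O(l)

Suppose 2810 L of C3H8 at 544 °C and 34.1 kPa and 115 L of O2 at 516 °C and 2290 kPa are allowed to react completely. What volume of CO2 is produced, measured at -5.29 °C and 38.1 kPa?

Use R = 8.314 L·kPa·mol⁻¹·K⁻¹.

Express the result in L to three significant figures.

n(C3H8) = PV/RT = (34.1 × 2810) / (8.314 × 817.15) = 14.10 mol
n(O2) = PV/RT = (2290 × 115) / (8.314 × 789.15) = 40.14 mol
For 14.10 mol C3H8, stoichiometry requires (5/1) × 14.10 = 70.50 mol O2; 40.14 mol is available, so O2 is limiting.
n(CO2) = (3/5) × 40.14 = 24.08 mol
V(CO2) = nRT/P = 24.08 × 8.314 × 267.86 / 38.1 = 1408 L

1410 L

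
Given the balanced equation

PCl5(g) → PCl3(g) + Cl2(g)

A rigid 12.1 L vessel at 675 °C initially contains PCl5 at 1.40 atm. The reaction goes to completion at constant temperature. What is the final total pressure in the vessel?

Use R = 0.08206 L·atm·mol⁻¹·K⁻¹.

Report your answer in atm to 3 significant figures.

At constant T and V, P ∝ n(gas): 1 mol gas → 2 mol gas.
P_final = (2/1) × 1.40 = 2.800 atm

2.80 atm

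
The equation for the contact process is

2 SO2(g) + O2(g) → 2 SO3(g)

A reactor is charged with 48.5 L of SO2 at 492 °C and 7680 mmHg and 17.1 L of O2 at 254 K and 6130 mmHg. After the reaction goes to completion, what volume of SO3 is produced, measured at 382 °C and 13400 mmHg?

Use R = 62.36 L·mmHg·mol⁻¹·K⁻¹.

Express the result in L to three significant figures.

n(SO2) = PV/RT = (7680 × 48.5) / (62.36 × 765.15) = 7.806 mol
n(O2) = PV/RT = (6130 × 17.1) / (62.36 × 254) = 6.618 mol
For 7.806 mol SO2, stoichiometry requires (1/2) × 7.806 = 3.903 mol O2; 6.618 mol is available, so SO2 is limiting.
n(SO3) = (2/2) × 7.806 = 7.806 mol
V(SO3) = nRT/P = 7.806 × 62.36 × 655.15 / 13400 = 23.80 L

23.8 L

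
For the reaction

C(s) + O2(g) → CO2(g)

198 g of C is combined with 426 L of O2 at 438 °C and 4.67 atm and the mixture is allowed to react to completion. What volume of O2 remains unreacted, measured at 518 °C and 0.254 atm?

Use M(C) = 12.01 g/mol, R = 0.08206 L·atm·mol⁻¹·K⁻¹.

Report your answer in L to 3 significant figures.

n(C) = 198 / 12.01 = 16.49 mol
n(O2) = PV/RT = (4.67 × 426) / (0.08206 × 711.15) = 34.09 mol
For 16.49 mol C, stoichiometry requires (1/1) × 16.49 = 16.49 mol O2; 34.09 mol is available, so C is limiting.
n(O2) consumed = (1/1) × 16.49 = 16.49 mol; remaining = 34.09 − 16.49 = 17.60 mol
V(O2) = nRT/P = 17.60 × 0.08206 × 791.15 / 0.254 = 4499 L

4500 L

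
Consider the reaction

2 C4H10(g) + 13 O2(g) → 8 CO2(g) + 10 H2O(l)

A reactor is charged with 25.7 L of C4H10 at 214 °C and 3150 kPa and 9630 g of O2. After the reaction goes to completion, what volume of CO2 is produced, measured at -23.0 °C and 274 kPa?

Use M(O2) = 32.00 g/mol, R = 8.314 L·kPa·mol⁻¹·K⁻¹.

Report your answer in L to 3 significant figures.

n(C4H10) = PV/RT = (3150 × 25.7) / (8.314 × 487.15) = 19.99 mol
n(O2) = 9630 / 32.00 = 300.9 mol
For 19.99 mol C4H10, stoichiometry requires (13/2) × 19.99 = 129.9 mol O2; 300.9 mol is available, so C4H10 is limiting.
n(CO2) = (8/2) × 19.99 = 79.96 mol
V(CO2) = nRT/P = 79.96 × 8.314 × 250.15 / 274 = 606.9 L

607 L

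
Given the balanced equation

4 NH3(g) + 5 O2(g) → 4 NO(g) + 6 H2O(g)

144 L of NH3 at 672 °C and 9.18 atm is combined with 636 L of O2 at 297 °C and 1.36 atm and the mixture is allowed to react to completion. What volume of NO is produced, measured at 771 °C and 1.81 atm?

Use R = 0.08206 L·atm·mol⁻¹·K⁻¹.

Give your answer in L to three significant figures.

700 L

n(NH3) = PV/RT = (9.18 × 144) / (0.08206 × 945.15) = 17.04 mol
n(O2) = PV/RT = (1.36 × 636) / (0.08206 × 570.15) = 18.49 mol
For 17.04 mol NH3, stoichiometry requires (5/4) × 17.04 = 21.30 mol O2; 18.49 mol is available, so O2 is limiting.
n(NO) = (4/5) × 18.49 = 14.79 mol
V(NO) = nRT/P = 14.79 × 0.08206 × 1044.15 / 1.81 = 700.1 L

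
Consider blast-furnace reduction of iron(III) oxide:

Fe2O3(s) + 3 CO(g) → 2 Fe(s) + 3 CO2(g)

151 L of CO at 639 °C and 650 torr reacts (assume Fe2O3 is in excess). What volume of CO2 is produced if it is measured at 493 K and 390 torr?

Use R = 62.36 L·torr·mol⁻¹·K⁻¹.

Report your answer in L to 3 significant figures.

n(CO) = PV/RT = (650 × 151) / (62.36 × 912.15) = 1.726 mol
n(CO2) = (3/3) × 1.726 = 1.726 mol
V = nRT/P = 1.726 × 62.36 × 493 / 390 = 136.1 L

136 L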